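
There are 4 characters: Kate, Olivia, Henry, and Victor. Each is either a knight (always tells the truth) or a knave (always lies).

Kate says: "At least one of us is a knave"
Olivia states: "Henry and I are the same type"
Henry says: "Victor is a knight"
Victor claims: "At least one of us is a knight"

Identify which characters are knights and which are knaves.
Kate is a knight.
Olivia is a knave.
Henry is a knight.
Victor is a knight.

Verification:
- Kate (knight) says "At least one of us is a knave" - this is TRUE because Olivia is a knave.
- Olivia (knave) says "Henry and I are the same type" - this is FALSE (a lie) because Olivia is a knave and Henry is a knight.
- Henry (knight) says "Victor is a knight" - this is TRUE because Victor is a knight.
- Victor (knight) says "At least one of us is a knight" - this is TRUE because Kate, Henry, and Victor are knights.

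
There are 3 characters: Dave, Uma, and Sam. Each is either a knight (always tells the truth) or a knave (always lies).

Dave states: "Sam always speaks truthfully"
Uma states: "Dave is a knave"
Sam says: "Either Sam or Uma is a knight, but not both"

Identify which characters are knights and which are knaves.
Dave is a knight.
Uma is a knave.
Sam is a knight.

Verification:
- Dave (knight) says "Sam always speaks truthfully" - this is TRUE because Sam is a knight.
- Uma (knave) says "Dave is a knave" - this is FALSE (a lie) because Dave is a knight.
- Sam (knight) says "Either Sam or Uma is a knight, but not both" - this is TRUE because Sam is a knight and Uma is a knave.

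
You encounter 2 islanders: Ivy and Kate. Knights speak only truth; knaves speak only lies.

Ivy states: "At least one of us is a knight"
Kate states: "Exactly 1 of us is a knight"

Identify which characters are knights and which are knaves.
Ivy is a knave.
Kate is a knave.

Verification:
- Ivy (knave) says "At least one of us is a knight" - this is FALSE (a lie) because no one is a knight.
- Kate (knave) says "Exactly 1 of us is a knight" - this is FALSE (a lie) because there are 0 knights.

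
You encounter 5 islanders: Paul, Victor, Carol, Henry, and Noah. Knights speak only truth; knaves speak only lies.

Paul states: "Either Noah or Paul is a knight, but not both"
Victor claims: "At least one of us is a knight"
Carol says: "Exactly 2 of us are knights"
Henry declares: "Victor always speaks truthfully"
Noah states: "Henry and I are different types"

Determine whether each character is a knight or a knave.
Paul is a knave.
Victor is a knave.
Carol is a knave.
Henry is a knave.
Noah is a knave.

Verification:
- Paul (knave) says "Either Noah or Paul is a knight, but not both" - this is FALSE (a lie) because Noah is a knave and Paul is a knave.
- Victor (knave) says "At least one of us is a knight" - this is FALSE (a lie) because no one is a knight.
- Carol (knave) says "Exactly 2 of us are knights" - this is FALSE (a lie) because there are 0 knights.
- Henry (knave) says "Victor always speaks truthfully" - this is FALSE (a lie) because Victor is a knave.
- Noah (knave) says "Henry and I are different types" - this is FALSE (a lie) because Noah is a knave and Henry is a knave.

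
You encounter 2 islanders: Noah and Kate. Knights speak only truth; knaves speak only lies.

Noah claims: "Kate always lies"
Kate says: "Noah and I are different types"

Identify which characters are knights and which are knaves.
Noah is a knave.
Kate is a knight.

Verification:
- Noah (knave) says "Kate always lies" - this is FALSE (a lie) because Kate is a knight.
- Kate (knight) says "Noah and I are different types" - this is TRUE because Kate is a knight and Noah is a knave.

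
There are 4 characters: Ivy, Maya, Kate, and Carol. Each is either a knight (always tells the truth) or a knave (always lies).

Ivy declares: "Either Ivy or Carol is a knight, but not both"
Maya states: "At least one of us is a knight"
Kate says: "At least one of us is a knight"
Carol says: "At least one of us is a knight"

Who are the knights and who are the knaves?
Ivy is a knave.
Maya is a knave.
Kate is a knave.
Carol is a knave.

Verification:
- Ivy (knave) says "Either Ivy or Carol is a knight, but not both" - this is FALSE (a lie) because Ivy is a knave and Carol is a knave.
- Maya (knave) says "At least one of us is a knight" - this is FALSE (a lie) because no one is a knight.
- Kate (knave) says "At least one of us is a knight" - this is FALSE (a lie) because no one is a knight.
- Carol (knave) says "At least one of us is a knight" - this is FALSE (a lie) because no one is a knight.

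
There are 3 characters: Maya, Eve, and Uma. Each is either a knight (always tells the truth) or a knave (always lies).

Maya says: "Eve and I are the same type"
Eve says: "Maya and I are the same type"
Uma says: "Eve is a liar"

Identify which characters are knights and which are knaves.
Maya is a knight.
Eve is a knight.
Uma is a knave.

Verification:
- Maya (knight) says "Eve and I are the same type" - this is TRUE because Maya is a knight and Eve is a knight.
- Eve (knight) says "Maya and I are the same type" - this is TRUE because Eve is a knight and Maya is a knight.
- Uma (knave) says "Eve is a liar" - this is FALSE (a lie) because Eve is a knight.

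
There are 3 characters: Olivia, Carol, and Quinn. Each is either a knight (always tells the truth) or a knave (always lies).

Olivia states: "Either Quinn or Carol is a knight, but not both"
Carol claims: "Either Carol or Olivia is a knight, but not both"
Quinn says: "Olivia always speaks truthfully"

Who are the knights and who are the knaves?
Olivia is a knave.
Carol is a knave.
Quinn is a knave.

Verification:
- Olivia (knave) says "Either Quinn or Carol is a knight, but not both" - this is FALSE (a lie) because Quinn is a knave and Carol is a knave.
- Carol (knave) says "Either Carol or Olivia is a knight, but not both" - this is FALSE (a lie) because Carol is a knave and Olivia is a knave.
- Quinn (knave) says "Olivia always speaks truthfully" - this is FALSE (a lie) because Olivia is a knave.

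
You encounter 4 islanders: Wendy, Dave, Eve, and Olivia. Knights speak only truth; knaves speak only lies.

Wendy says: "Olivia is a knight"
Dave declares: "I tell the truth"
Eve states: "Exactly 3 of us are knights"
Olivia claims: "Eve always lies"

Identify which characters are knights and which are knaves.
Wendy is a knight.
Dave is a knave.
Eve is a knave.
Olivia is a knight.

Verification:
- Wendy (knight) says "Olivia is a knight" - this is TRUE because Olivia is a knight.
- Dave (knave) says "I tell the truth" - this is FALSE (a lie) because Dave is a knave.
- Eve (knave) says "Exactly 3 of us are knights" - this is FALSE (a lie) because there are 2 knights.
- Olivia (knight) says "Eve always lies" - this is TRUE because Eve is a knave.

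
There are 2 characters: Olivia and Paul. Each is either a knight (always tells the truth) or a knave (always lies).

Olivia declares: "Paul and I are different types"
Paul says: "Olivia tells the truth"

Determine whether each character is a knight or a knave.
Olivia is a knave.
Paul is a knave.

Verification:
- Olivia (knave) says "Paul and I are different types" - this is FALSE (a lie) because Olivia is a knave and Paul is a knave.
- Paul (knave) says "Olivia tells the truth" - this is FALSE (a lie) because Olivia is a knave.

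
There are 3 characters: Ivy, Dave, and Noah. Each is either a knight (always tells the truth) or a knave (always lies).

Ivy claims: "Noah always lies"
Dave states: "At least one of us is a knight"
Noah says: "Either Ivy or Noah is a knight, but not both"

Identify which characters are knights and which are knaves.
Ivy is a knave.
Dave is a knight.
Noah is a knight.

Verification:
- Ivy (knave) says "Noah always lies" - this is FALSE (a lie) because Noah is a knight.
- Dave (knight) says "At least one of us is a knight" - this is TRUE because Dave and Noah are knights.
- Noah (knight) says "Either Ivy or Noah is a knight, but not both" - this is TRUE because Ivy is a knave and Noah is a knight.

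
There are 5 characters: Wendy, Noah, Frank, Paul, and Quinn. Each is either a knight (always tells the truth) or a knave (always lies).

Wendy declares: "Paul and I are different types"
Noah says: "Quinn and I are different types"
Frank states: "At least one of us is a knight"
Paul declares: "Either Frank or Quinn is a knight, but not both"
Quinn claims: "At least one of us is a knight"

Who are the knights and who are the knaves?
Wendy is a knave.
Noah is a knave.
Frank is a knave.
Paul is a knave.
Quinn is a knave.

Verification:
- Wendy (knave) says "Paul and I are different types" - this is FALSE (a lie) because Wendy is a knave and Paul is a knave.
- Noah (knave) says "Quinn and I are different types" - this is FALSE (a lie) because Noah is a knave and Quinn is a knave.
- Frank (knave) says "At least one of us is a knight" - this is FALSE (a lie) because no one is a knight.
- Paul (knave) says "Either Frank or Quinn is a knight, but not both" - this is FALSE (a lie) because Frank is a knave and Quinn is a knave.
- Quinn (knave) says "At least one of us is a knight" - this is FALSE (a lie) because no one is a knight.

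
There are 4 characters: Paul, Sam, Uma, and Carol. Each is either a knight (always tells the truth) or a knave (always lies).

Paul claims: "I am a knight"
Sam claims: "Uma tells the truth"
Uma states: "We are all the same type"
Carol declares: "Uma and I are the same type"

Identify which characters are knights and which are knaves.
Paul is a knight.
Sam is a knight.
Uma is a knight.
Carol is a knight.

Verification:
- Paul (knight) says "I am a knight" - this is TRUE because Paul is a knight.
- Sam (knight) says "Uma tells the truth" - this is TRUE because Uma is a knight.
- Uma (knight) says "We are all the same type" - this is TRUE because Paul, Sam, Uma, and Carol are knights.
- Carol (knight) says "Uma and I are the same type" - this is TRUE because Carol is a knight and Uma is a knight.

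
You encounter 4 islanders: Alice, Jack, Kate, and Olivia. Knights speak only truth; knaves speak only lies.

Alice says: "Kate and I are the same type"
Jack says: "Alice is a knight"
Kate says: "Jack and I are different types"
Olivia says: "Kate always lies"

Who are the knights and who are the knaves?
Alice is a knave.
Jack is a knave.
Kate is a knight.
Olivia is a knave.

Verification:
- Alice (knave) says "Kate and I are the same type" - this is FALSE (a lie) because Alice is a knave and Kate is a knight.
- Jack (knave) says "Alice is a knight" - this is FALSE (a lie) because Alice is a knave.
- Kate (knight) says "Jack and I are different types" - this is TRUE because Kate is a knight and Jack is a knave.
- Olivia (knave) says "Kate always lies" - this is FALSE (a lie) because Kate is a knight.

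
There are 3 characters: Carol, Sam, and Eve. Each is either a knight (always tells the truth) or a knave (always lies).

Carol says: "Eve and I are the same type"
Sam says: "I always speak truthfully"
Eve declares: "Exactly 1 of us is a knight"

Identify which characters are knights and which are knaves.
Carol is a knave.
Sam is a knave.
Eve is a knight.

Verification:
- Carol (knave) says "Eve and I are the same type" - this is FALSE (a lie) because Carol is a knave and Eve is a knight.
- Sam (knave) says "I always speak truthfully" - this is FALSE (a lie) because Sam is a knave.
- Eve (knight) says "Exactly 1 of us is a knight" - this is TRUE because there are 1 knights.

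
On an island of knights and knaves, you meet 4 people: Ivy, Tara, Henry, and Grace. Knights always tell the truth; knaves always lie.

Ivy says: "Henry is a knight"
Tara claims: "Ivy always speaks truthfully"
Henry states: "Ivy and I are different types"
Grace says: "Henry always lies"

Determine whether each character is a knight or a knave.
Ivy is a knave.
Tara is a knave.
Henry is a knave.
Grace is a knight.

Verification:
- Ivy (knave) says "Henry is a knight" - this is FALSE (a lie) because Henry is a knave.
- Tara (knave) says "Ivy always speaks truthfully" - this is FALSE (a lie) because Ivy is a knave.
- Henry (knave) says "Ivy and I are different types" - this is FALSE (a lie) because Henry is a knave and Ivy is a knave.
- Grace (knight) says "Henry always lies" - this is TRUE because Henry is a knave.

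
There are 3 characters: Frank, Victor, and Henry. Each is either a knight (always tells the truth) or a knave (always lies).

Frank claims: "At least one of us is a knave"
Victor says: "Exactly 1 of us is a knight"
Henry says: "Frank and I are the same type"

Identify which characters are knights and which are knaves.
Frank is a knight.
Victor is a knave.
Henry is a knight.

Verification:
- Frank (knight) says "At least one of us is a knave" - this is TRUE because Victor is a knave.
- Victor (knave) says "Exactly 1 of us is a knight" - this is FALSE (a lie) because there are 2 knights.
- Henry (knight) says "Frank and I are the same type" - this is TRUE because Henry is a knight and Frank is a knight.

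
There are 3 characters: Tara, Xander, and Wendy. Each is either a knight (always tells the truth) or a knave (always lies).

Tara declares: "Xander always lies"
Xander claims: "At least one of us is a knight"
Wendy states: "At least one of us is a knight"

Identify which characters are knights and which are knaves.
Tara is a knave.
Xander is a knight.
Wendy is a knight.

Verification:
- Tara (knave) says "Xander always lies" - this is FALSE (a lie) because Xander is a knight.
- Xander (knight) says "At least one of us is a knight" - this is TRUE because Xander and Wendy are knights.
- Wendy (knight) says "At least one of us is a knight" - this is TRUE because Xander and Wendy are knights.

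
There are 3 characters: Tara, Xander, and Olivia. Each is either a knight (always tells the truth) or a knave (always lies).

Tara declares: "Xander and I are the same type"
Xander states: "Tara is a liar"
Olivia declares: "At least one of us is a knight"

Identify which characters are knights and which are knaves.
Tara is a knave.
Xander is a knight.
Olivia is a knight.

Verification:
- Tara (knave) says "Xander and I are the same type" - this is FALSE (a lie) because Tara is a knave and Xander is a knight.
- Xander (knight) says "Tara is a liar" - this is TRUE because Tara is a knave.
- Olivia (knight) says "At least one of us is a knight" - this is TRUE because Xander and Olivia are knights.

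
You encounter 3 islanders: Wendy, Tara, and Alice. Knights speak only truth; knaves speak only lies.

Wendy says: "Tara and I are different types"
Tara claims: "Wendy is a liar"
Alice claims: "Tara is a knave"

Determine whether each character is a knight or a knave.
Wendy is a knight.
Tara is a knave.
Alice is a knight.

Verification:
- Wendy (knight) says "Tara and I are different types" - this is TRUE because Wendy is a knight and Tara is a knave.
- Tara (knave) says "Wendy is a liar" - this is FALSE (a lie) because Wendy is a knight.
- Alice (knight) says "Tara is a knave" - this is TRUE because Tara is a knave.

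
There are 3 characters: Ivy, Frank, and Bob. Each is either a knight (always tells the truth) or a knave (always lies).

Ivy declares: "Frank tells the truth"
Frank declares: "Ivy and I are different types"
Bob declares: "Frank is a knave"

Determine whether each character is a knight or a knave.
Ivy is a knave.
Frank is a knave.
Bob is a knight.

Verification:
- Ivy (knave) says "Frank tells the truth" - this is FALSE (a lie) because Frank is a knave.
- Frank (knave) says "Ivy and I are different types" - this is FALSE (a lie) because Frank is a knave and Ivy is a knave.
- Bob (knight) says "Frank is a knave" - this is TRUE because Frank is a knave.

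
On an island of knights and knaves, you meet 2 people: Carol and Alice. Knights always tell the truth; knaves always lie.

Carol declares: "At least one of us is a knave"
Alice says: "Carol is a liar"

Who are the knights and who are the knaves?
Carol is a knight.
Alice is a knave.

Verification:
- Carol (knight) says "At least one of us is a knave" - this is TRUE because Alice is a knave.
- Alice (knave) says "Carol is a liar" - this is FALSE (a lie) because Carol is a knight.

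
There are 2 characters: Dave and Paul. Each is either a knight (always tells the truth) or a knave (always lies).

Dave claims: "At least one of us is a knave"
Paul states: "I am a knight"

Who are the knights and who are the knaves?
Dave is a knight.
Paul is a knave.

Verification:
- Dave (knight) says "At least one of us is a knave" - this is TRUE because Paul is a knave.
- Paul (knave) says "I am a knight" - this is FALSE (a lie) because Paul is a knave.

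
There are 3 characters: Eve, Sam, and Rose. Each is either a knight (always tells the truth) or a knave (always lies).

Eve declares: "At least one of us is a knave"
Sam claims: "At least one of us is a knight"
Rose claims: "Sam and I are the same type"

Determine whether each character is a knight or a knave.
Eve is a knight.
Sam is a knight.
Rose is a knave.

Verification:
- Eve (knight) says "At least one of us is a knave" - this is TRUE because Rose is a knave.
- Sam (knight) says "At least one of us is a knight" - this is TRUE because Eve and Sam are knights.
- Rose (knave) says "Sam and I are the same type" - this is FALSE (a lie) because Rose is a knave and Sam is a knight.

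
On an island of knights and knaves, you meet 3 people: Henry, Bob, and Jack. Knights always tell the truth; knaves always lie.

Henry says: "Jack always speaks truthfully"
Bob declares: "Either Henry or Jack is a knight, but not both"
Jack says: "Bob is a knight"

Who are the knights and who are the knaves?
Henry is a knave.
Bob is a knave.
Jack is a knave.

Verification:
- Henry (knave) says "Jack always speaks truthfully" - this is FALSE (a lie) because Jack is a knave.
- Bob (knave) says "Either Henry or Jack is a knight, but not both" - this is FALSE (a lie) because Henry is a knave and Jack is a knave.
- Jack (knave) says "Bob is a knight" - this is FALSE (a lie) because Bob is a knave.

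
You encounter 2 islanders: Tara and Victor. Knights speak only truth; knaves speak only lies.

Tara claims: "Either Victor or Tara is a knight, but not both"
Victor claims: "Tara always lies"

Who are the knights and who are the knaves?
Tara is a knight.
Victor is a knave.

Verification:
- Tara (knight) says "Either Victor or Tara is a knight, but not both" - this is TRUE because Victor is a knave and Tara is a knight.
- Victor (knave) says "Tara always lies" - this is FALSE (a lie) because Tara is a knight.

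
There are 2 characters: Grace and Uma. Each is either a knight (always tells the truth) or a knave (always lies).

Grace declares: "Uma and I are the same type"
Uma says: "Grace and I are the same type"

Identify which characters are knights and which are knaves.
Grace is a knight.
Uma is a knight.

Verification:
- Grace (knight) says "Uma and I are the same type" - this is TRUE because Grace is a knight and Uma is a knight.
- Uma (knight) says "Grace and I are the same type" - this is TRUE because Uma is a knight and Grace is a knight.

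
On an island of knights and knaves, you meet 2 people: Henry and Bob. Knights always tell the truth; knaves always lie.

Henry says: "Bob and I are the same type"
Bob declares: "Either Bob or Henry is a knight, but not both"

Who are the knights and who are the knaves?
Henry is a knave.
Bob is a knight.

Verification:
- Henry (knave) says "Bob and I are the same type" - this is FALSE (a lie) because Henry is a knave and Bob is a knight.
- Bob (knight) says "Either Bob or Henry is a knight, but not both" - this is TRUE because Bob is a knight and Henry is a knave.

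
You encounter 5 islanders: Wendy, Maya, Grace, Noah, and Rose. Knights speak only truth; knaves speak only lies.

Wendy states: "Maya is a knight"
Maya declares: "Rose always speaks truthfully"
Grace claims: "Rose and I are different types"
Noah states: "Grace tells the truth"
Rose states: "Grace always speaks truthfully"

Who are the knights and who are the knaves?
Wendy is a knave.
Maya is a knave.
Grace is a knave.
Noah is a knave.
Rose is a knave.

Verification:
- Wendy (knave) says "Maya is a knight" - this is FALSE (a lie) because Maya is a knave.
- Maya (knave) says "Rose always speaks truthfully" - this is FALSE (a lie) because Rose is a knave.
- Grace (knave) says "Rose and I are different types" - this is FALSE (a lie) because Grace is a knave and Rose is a knave.
- Noah (knave) says "Grace tells the truth" - this is FALSE (a lie) because Grace is a knave.
- Rose (knave) says "Grace always speaks truthfully" - this is FALSE (a lie) because Grace is a knave.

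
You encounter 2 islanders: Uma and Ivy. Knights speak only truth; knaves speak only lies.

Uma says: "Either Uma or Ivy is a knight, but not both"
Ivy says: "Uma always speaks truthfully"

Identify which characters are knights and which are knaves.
Uma is a knave.
Ivy is a knave.

Verification:
- Uma (knave) says "Either Uma or Ivy is a knight, but not both" - this is FALSE (a lie) because Uma is a knave and Ivy is a knave.
- Ivy (knave) says "Uma always speaks truthfully" - this is FALSE (a lie) because Uma is a knave.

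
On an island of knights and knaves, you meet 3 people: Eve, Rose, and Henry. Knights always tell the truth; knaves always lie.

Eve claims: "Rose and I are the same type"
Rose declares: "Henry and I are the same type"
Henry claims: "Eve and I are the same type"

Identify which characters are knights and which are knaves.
Eve is a knight.
Rose is a knight.
Henry is a knight.

Verification:
- Eve (knight) says "Rose and I are the same type" - this is TRUE because Eve is a knight and Rose is a knight.
- Rose (knight) says "Henry and I are the same type" - this is TRUE because Rose is a knight and Henry is a knight.
- Henry (knight) says "Eve and I are the same type" - this is TRUE because Henry is a knight and Eve is a knight.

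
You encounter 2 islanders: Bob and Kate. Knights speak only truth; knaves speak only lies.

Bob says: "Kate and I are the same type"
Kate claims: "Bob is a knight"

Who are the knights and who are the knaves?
Bob is a knight.
Kate is a knight.

Verification:
- Bob (knight) says "Kate and I are the same type" - this is TRUE because Bob is a knight and Kate is a knight.
- Kate (knight) says "Bob is a knight" - this is TRUE because Bob is a knight.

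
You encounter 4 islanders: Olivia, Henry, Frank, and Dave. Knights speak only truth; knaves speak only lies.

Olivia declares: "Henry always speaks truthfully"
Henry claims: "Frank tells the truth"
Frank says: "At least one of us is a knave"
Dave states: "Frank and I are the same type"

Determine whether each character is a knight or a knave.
Olivia is a knight.
Henry is a knight.
Frank is a knight.
Dave is a knave.

Verification:
- Olivia (knight) says "Henry always speaks truthfully" - this is TRUE because Henry is a knight.
- Henry (knight) says "Frank tells the truth" - this is TRUE because Frank is a knight.
- Frank (knight) says "At least one of us is a knave" - this is TRUE because Dave is a knave.
- Dave (knave) says "Frank and I are the same type" - this is FALSE (a lie) because Dave is a knave and Frank is a knight.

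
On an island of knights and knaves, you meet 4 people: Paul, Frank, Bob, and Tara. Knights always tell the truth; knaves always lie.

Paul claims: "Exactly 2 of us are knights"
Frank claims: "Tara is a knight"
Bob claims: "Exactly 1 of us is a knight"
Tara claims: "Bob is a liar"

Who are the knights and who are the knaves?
Paul is a knave.
Frank is a knave.
Bob is a knight.
Tara is a knave.

Verification:
- Paul (knave) says "Exactly 2 of us are knights" - this is FALSE (a lie) because there are 1 knights.
- Frank (knave) says "Tara is a knight" - this is FALSE (a lie) because Tara is a knave.
- Bob (knight) says "Exactly 1 of us is a knight" - this is TRUE because there are 1 knights.
- Tara (knave) says "Bob is a liar" - this is FALSE (a lie) because Bob is a knight.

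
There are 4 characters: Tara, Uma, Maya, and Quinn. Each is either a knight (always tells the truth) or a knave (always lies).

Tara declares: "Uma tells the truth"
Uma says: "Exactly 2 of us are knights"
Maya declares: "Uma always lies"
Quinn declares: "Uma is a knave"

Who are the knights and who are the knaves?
Tara is a knight.
Uma is a knight.
Maya is a knave.
Quinn is a knave.

Verification:
- Tara (knight) says "Uma tells the truth" - this is TRUE because Uma is a knight.
- Uma (knight) says "Exactly 2 of us are knights" - this is TRUE because there are 2 knights.
- Maya (knave) says "Uma always lies" - this is FALSE (a lie) because Uma is a knight.
- Quinn (knave) says "Uma is a knave" - this is FALSE (a lie) because Uma is a knight.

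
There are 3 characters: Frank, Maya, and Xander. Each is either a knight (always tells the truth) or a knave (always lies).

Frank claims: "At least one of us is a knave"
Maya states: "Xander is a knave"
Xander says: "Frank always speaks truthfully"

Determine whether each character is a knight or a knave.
Frank is a knight.
Maya is a knave.
Xander is a knight.

Verification:
- Frank (knight) says "At least one of us is a knave" - this is TRUE because Maya is a knave.
- Maya (knave) says "Xander is a knave" - this is FALSE (a lie) because Xander is a knight.
- Xander (knight) says "Frank always speaks truthfully" - this is TRUE because Frank is a knight.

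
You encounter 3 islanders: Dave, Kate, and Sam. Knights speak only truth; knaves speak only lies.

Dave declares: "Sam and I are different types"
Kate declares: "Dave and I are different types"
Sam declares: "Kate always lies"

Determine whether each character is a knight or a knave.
Dave is a knave.
Kate is a knight.
Sam is a knave.

Verification:
- Dave (knave) says "Sam and I are different types" - this is FALSE (a lie) because Dave is a knave and Sam is a knave.
- Kate (knight) says "Dave and I are different types" - this is TRUE because Kate is a knight and Dave is a knave.
- Sam (knave) says "Kate always lies" - this is FALSE (a lie) because Kate is a knight.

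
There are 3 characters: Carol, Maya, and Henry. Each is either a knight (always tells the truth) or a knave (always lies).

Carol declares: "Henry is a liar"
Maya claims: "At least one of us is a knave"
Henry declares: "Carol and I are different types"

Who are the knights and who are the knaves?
Carol is a knave.
Maya is a knight.
Henry is a knight.

Verification:
- Carol (knave) says "Henry is a liar" - this is FALSE (a lie) because Henry is a knight.
- Maya (knight) says "At least one of us is a knave" - this is TRUE because Carol is a knave.
- Henry (knight) says "Carol and I are different types" - this is TRUE because Henry is a knight and Carol is a knave.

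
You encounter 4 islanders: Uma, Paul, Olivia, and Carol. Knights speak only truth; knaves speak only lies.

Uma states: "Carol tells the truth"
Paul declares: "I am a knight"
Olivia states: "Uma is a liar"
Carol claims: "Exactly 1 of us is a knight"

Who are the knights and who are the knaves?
Uma is a knave.
Paul is a knight.
Olivia is a knight.
Carol is a knave.

Verification:
- Uma (knave) says "Carol tells the truth" - this is FALSE (a lie) because Carol is a knave.
- Paul (knight) says "I am a knight" - this is TRUE because Paul is a knight.
- Olivia (knight) says "Uma is a liar" - this is TRUE because Uma is a knave.
- Carol (knave) says "Exactly 1 of us is a knight" - this is FALSE (a lie) because there are 2 knights.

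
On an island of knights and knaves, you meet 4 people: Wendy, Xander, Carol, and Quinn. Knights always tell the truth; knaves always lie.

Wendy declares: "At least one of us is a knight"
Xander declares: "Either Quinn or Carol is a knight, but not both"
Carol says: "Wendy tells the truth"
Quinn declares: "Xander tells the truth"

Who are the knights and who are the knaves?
Wendy is a knave.
Xander is a knave.
Carol is a knave.
Quinn is a knave.

Verification:
- Wendy (knave) says "At least one of us is a knight" - this is FALSE (a lie) because no one is a knight.
- Xander (knave) says "Either Quinn or Carol is a knight, but not both" - this is FALSE (a lie) because Quinn is a knave and Carol is a knave.
- Carol (knave) says "Wendy tells the truth" - this is FALSE (a lie) because Wendy is a knave.
- Quinn (knave) says "Xander tells the truth" - this is FALSE (a lie) because Xander is a knave.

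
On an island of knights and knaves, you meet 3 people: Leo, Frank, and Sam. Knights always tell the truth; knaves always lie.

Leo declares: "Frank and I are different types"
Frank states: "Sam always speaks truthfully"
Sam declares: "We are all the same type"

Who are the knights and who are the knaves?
Leo is a knight.
Frank is a knave.
Sam is a knave.

Verification:
- Leo (knight) says "Frank and I are different types" - this is TRUE because Leo is a knight and Frank is a knave.
- Frank (knave) says "Sam always speaks truthfully" - this is FALSE (a lie) because Sam is a knave.
- Sam (knave) says "We are all the same type" - this is FALSE (a lie) because Leo is a knight and Frank and Sam are knaves.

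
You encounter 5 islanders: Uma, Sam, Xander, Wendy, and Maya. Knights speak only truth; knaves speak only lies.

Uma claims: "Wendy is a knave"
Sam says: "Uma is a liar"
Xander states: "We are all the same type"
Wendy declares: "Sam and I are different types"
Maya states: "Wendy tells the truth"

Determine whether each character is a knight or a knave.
Uma is a knight.
Sam is a knave.
Xander is a knave.
Wendy is a knave.
Maya is a knave.

Verification:
- Uma (knight) says "Wendy is a knave" - this is TRUE because Wendy is a knave.
- Sam (knave) says "Uma is a liar" - this is FALSE (a lie) because Uma is a knight.
- Xander (knave) says "We are all the same type" - this is FALSE (a lie) because Uma is a knight and Sam, Xander, Wendy, and Maya are knaves.
- Wendy (knave) says "Sam and I are different types" - this is FALSE (a lie) because Wendy is a knave and Sam is a knave.
- Maya (knave) says "Wendy tells the truth" - this is FALSE (a lie) because Wendy is a knave.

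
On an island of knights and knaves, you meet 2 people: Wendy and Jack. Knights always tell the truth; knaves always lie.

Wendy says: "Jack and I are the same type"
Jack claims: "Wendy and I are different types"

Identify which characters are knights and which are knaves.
Wendy is a knave.
Jack is a knight.

Verification:
- Wendy (knave) says "Jack and I are the same type" - this is FALSE (a lie) because Wendy is a knave and Jack is a knight.
- Jack (knight) says "Wendy and I are different types" - this is TRUE because Jack is a knight and Wendy is a knave.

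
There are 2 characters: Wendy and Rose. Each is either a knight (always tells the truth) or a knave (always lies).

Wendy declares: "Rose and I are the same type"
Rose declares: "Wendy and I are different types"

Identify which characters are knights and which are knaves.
Wendy is a knave.
Rose is a knight.

Verification:
- Wendy (knave) says "Rose and I are the same type" - this is FALSE (a lie) because Wendy is a knave and Rose is a knight.
- Rose (knight) says "Wendy and I are different types" - this is TRUE because Rose is a knight and Wendy is a knave.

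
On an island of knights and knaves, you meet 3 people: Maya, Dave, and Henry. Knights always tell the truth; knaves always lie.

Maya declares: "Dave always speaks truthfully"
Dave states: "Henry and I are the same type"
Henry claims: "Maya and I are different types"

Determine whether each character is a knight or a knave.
Maya is a knave.
Dave is a knave.
Henry is a knight.

Verification:
- Maya (knave) says "Dave always speaks truthfully" - this is FALSE (a lie) because Dave is a knave.
- Dave (knave) says "Henry and I are the same type" - this is FALSE (a lie) because Dave is a knave and Henry is a knight.
- Henry (knight) says "Maya and I are different types" - this is TRUE because Henry is a knight and Maya is a knave.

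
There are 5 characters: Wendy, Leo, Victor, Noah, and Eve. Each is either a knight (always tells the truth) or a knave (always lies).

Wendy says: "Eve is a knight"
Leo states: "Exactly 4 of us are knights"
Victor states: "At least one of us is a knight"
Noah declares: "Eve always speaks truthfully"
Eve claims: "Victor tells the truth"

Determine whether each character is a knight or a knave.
Wendy is a knave.
Leo is a knave.
Victor is a knave.
Noah is a knave.
Eve is a knave.

Verification:
- Wendy (knave) says "Eve is a knight" - this is FALSE (a lie) because Eve is a knave.
- Leo (knave) says "Exactly 4 of us are knights" - this is FALSE (a lie) because there are 0 knights.
- Victor (knave) says "At least one of us is a knight" - this is FALSE (a lie) because no one is a knight.
- Noah (knave) says "Eve always speaks truthfully" - this is FALSE (a lie) because Eve is a knave.
- Eve (knave) says "Victor tells the truth" - this is FALSE (a lie) because Victor is a knave.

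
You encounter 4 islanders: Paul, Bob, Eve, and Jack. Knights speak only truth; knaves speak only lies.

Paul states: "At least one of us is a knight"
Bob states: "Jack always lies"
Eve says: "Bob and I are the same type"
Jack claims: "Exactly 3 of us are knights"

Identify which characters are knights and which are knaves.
Paul is a knight.
Bob is a knight.
Eve is a knave.
Jack is a knave.

Verification:
- Paul (knight) says "At least one of us is a knight" - this is TRUE because Paul and Bob are knights.
- Bob (knight) says "Jack always lies" - this is TRUE because Jack is a knave.
- Eve (knave) says "Bob and I are the same type" - this is FALSE (a lie) because Eve is a knave and Bob is a knight.
- Jack (knave) says "Exactly 3 of us are knights" - this is FALSE (a lie) because there are 2 knights.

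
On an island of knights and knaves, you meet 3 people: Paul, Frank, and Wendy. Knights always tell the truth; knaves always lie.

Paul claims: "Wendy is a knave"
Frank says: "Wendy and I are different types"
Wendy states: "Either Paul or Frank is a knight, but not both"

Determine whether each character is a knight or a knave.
Paul is a knight.
Frank is a knight.
Wendy is a knave.

Verification:
- Paul (knight) says "Wendy is a knave" - this is TRUE because Wendy is a knave.
- Frank (knight) says "Wendy and I are different types" - this is TRUE because Frank is a knight and Wendy is a knave.
- Wendy (knave) says "Either Paul or Frank is a knight, but not both" - this is FALSE (a lie) because Paul is a knight and Frank is a knight.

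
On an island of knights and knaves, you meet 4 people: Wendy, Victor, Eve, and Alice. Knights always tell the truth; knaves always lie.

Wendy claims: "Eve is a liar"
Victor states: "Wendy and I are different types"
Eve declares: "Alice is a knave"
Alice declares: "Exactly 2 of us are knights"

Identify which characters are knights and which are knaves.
Wendy is a knave.
Victor is a knave.
Eve is a knight.
Alice is a knave.

Verification:
- Wendy (knave) says "Eve is a liar" - this is FALSE (a lie) because Eve is a knight.
- Victor (knave) says "Wendy and I are different types" - this is FALSE (a lie) because Victor is a knave and Wendy is a knave.
- Eve (knight) says "Alice is a knave" - this is TRUE because Alice is a knave.
- Alice (knave) says "Exactly 2 of us are knights" - this is FALSE (a lie) because there are 1 knights.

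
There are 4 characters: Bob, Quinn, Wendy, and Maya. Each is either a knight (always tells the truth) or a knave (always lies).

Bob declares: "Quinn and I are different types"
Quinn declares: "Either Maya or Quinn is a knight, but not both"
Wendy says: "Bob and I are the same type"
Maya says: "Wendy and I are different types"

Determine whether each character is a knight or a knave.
Bob is a knight.
Quinn is a knave.
Wendy is a knave.
Maya is a knave.

Verification:
- Bob (knight) says "Quinn and I are different types" - this is TRUE because Bob is a knight and Quinn is a knave.
- Quinn (knave) says "Either Maya or Quinn is a knight, but not both" - this is FALSE (a lie) because Maya is a knave and Quinn is a knave.
- Wendy (knave) says "Bob and I are the same type" - this is FALSE (a lie) because Wendy is a knave and Bob is a knight.
- Maya (knave) says "Wendy and I are different types" - this is FALSE (a lie) because Maya is a knave and Wendy is a knave.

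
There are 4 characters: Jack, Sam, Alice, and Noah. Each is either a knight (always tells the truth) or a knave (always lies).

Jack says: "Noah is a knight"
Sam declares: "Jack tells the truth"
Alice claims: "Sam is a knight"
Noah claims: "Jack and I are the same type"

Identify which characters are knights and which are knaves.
Jack is a knight.
Sam is a knight.
Alice is a knight.
Noah is a knight.

Verification:
- Jack (knight) says "Noah is a knight" - this is TRUE because Noah is a knight.
- Sam (knight) says "Jack tells the truth" - this is TRUE because Jack is a knight.
- Alice (knight) says "Sam is a knight" - this is TRUE because Sam is a knight.
- Noah (knight) says "Jack and I are the same type" - this is TRUE because Noah is a knight and Jack is a knight.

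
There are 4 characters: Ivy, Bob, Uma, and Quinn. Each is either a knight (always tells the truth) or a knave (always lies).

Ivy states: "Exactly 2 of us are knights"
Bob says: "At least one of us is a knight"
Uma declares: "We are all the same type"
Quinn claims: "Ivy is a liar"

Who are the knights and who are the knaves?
Ivy is a knight.
Bob is a knight.
Uma is a knave.
Quinn is a knave.

Verification:
- Ivy (knight) says "Exactly 2 of us are knights" - this is TRUE because there are 2 knights.
- Bob (knight) says "At least one of us is a knight" - this is TRUE because Ivy and Bob are knights.
- Uma (knave) says "We are all the same type" - this is FALSE (a lie) because Ivy and Bob are knights and Uma and Quinn are knaves.
- Quinn (knave) says "Ivy is a liar" - this is FALSE (a lie) because Ivy is a knight.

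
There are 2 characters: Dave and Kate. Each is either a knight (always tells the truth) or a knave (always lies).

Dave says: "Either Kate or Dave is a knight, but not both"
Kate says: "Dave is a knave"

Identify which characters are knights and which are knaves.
Dave is a knight.
Kate is a knave.

Verification:
- Dave (knight) says "Either Kate or Dave is a knight, but not both" - this is TRUE because Kate is a knave and Dave is a knight.
- Kate (knave) says "Dave is a knave" - this is FALSE (a lie) because Dave is a knight.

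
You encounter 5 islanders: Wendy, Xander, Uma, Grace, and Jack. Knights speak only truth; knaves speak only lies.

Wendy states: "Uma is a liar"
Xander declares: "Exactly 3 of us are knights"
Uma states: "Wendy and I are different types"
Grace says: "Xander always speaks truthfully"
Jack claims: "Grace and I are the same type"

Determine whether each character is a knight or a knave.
Wendy is a knave.
Xander is a knight.
Uma is a knight.
Grace is a knight.
Jack is a knave.

Verification:
- Wendy (knave) says "Uma is a liar" - this is FALSE (a lie) because Uma is a knight.
- Xander (knight) says "Exactly 3 of us are knights" - this is TRUE because there are 3 knights.
- Uma (knight) says "Wendy and I are different types" - this is TRUE because Uma is a knight and Wendy is a knave.
- Grace (knight) says "Xander always speaks truthfully" - this is TRUE because Xander is a knight.
- Jack (knave) says "Grace and I are the same type" - this is FALSE (a lie) because Jack is a knave and Grace is a knight.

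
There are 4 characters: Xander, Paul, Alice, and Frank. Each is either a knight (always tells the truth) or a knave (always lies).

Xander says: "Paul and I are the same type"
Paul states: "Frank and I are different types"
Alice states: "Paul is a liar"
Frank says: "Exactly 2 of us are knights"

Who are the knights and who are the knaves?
Xander is a knave.
Paul is a knight.
Alice is a knave.
Frank is a knave.

Verification:
- Xander (knave) says "Paul and I are the same type" - this is FALSE (a lie) because Xander is a knave and Paul is a knight.
- Paul (knight) says "Frank and I are different types" - this is TRUE because Paul is a knight and Frank is a knave.
- Alice (knave) says "Paul is a liar" - this is FALSE (a lie) because Paul is a knight.
- Frank (knave) says "Exactly 2 of us are knights" - this is FALSE (a lie) because there are 1 knights.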